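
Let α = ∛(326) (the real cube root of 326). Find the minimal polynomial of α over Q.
m_α(x) = x^3 - 326

α satisfies α^3 = 326, so x^3 - 326 annihilates α. By the rational root test, a rational root p/q (in lowest terms) of x^3 - 326 would satisfy p^3 = 326 q^3, forcing q = 1 and p^3 = 326; but 326 is not a perfect cube, contradiction. A monic cubic over Q with no rational root is irreducible (any nontrivial factorization would include a linear factor). Hence x^3 - 326 is the minimal polynomial of α, and in particular [Q(α):Q] = 3.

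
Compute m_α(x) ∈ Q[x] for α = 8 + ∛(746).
m_α(x) = x^3 - 24x^2 + 192x - 1258

Set β = α - 8 = ∛(746), so β^3 = 746. Then (α - 8)^3 - 746 = 0, i.e. α is a root of g(x) = (x - 8)^3 - 746 = x^3 - 24x^2 + 192x - 1258. Since g(x) = h(x - 8) where h(x) = x^3 - 746, and h is irreducible over Q (because 746 is not a perfect cube, so h has no rational root, and a monic cubic with no rational root is irreducible), g is also irreducible (irreducibility is preserved under the substitution x → x - 8). Hence m_α(x) = x^3 - 24x^2 + 192x - 1258.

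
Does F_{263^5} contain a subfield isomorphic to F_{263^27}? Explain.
No: F_{263^27} is not a subfield of F_{263^5}

F_{p^m} embeds in F_{p^n} iff m | n. Here 27 ∤ 5 (since 5 = 0·27 + 5 with remainder 5 ≠ 0), so F_{263^27} is not a subfield of F_{263^5}. Equivalently: if it were, the tower law would give 27 = [F_{263^27}:F_263] dividing [F_{263^5}:F_263] = 5, contradiction.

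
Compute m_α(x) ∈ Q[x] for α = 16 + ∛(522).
m_α(x) = x^3 - 48x^2 + 768x - 4618

Set β = α - 16 = ∛(522), so β^3 = 522. Then (α - 16)^3 - 522 = 0, i.e. α is a root of g(x) = (x - 16)^3 - 522 = x^3 - 48x^2 + 768x - 4618. Since g(x) = h(x - 16) where h(x) = x^3 - 522, and h is irreducible over Q (because 522 is not a perfect cube, so h has no rational root, and a monic cubic with no rational root is irreducible), g is also irreducible (irreducibility is preserved under the substitution x → x - 16). Hence m_α(x) = x^3 - 48x^2 + 768x - 4618.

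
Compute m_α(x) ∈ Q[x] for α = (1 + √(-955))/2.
m_α(x) = x^2 - x + 239

From 2α - 1 = √(-955), squaring gives (2α - 1)^2 = -955, i.e. 4α^2 - 4α + 1 = -955, so α^2 - α + (1 + 955)/4 = 0. Since -955 ≡ 1 (mod 4), (1 + 955)/4 = 239 ∈ Z. The polynomial x^2 - x + 239 has discriminant 1 - 4·(239) = -955, which is not a perfect square in Q (d = -955 is squarefree and ≠ 1), so x^2 - x + 239 is irreducible over Q. It is the minimal polynomial of α.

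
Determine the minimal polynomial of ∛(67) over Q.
m_α(x) = x^3 - 67

α satisfies α^3 = 67, so x^3 - 67 annihilates α. By the rational root test, a rational root p/q (in lowest terms) of x^3 - 67 would satisfy p^3 = 67 q^3, forcing q = 1 and p^3 = 67; but 67 is not a perfect cube, contradiction. A monic cubic over Q with no rational root is irreducible (any nontrivial factorization would include a linear factor). Hence x^3 - 67 is the minimal polynomial of α, and in particular [Q(α):Q] = 3.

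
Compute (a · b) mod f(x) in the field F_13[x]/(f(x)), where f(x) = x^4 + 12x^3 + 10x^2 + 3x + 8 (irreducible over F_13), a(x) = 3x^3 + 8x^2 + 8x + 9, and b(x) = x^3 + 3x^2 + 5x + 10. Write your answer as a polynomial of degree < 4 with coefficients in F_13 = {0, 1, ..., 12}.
a · b ≡ 9x^3 + 5x^2 + 10x + 2 (mod f(x))

Multiply in F_13[x]: a(x)·b(x) = (3x^3 + 8x^2 + 8x + 9)·(x^3 + 3x^2 + 5x + 10) = 3x^6 + 4x^5 + 8x^4 + 12x^3 + 4x^2 + 8x + 12. This has degree ≥ 4, so divide by f(x) over F_13: 3x^6 + 4x^5 + 8x^4 + 12x^3 + 4x^2 + 8x + 12 = (3x^2 + 7x + 11)·(x^4 + 12x^3 + 10x^2 + 3x + 8) + (9x^3 + 5x^2 + 10x + 2). Hence a·b ≡ 9x^3 + 5x^2 + 10x + 2 (mod f). (F_13[x]/(f) is a field with 13^4 = 28561 elements since f is irreducible of degree 4.)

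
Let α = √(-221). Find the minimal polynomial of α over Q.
m_α(x) = x^2 + 221

α satisfies α^2 + 221 = 0, so x^2 + 221 annihilates α. Since d = -221 is squarefree and ≠ 1, it is not a perfect square in Q, so x^2 + 221 has no rational root and is therefore irreducible over Q (a degree-2 polynomial over a field is irreducible iff it has no root). Hence m_α(x) = x^2 + 221.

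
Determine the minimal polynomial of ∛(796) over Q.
m_α(x) = x^3 - 796

α satisfies α^3 = 796, so x^3 - 796 annihilates α. By the rational root test, a rational root p/q (in lowest terms) of x^3 - 796 would satisfy p^3 = 796 q^3, forcing q = 1 and p^3 = 796; but 796 is not a perfect cube, contradiction. A monic cubic over Q with no rational root is irreducible (any nontrivial factorization would include a linear factor). Hence x^3 - 796 is the minimal polynomial of α, and in particular [Q(α):Q] = 3.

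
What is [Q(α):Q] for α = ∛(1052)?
[Q(α):Q] = 3

The minimal polynomial of α is x^3 - 1052, irreducible over Q since 1052 is not a perfect cube (so x^3 - 1052 has no rational root). Hence [Q(α):Q] = deg(m_α) = 3.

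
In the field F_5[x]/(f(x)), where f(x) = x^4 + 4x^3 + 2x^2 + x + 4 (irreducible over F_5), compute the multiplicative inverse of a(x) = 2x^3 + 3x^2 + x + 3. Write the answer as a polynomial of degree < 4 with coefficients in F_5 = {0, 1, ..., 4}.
a(x)^(-1) ≡ 3x^3 + x^2 + 2x + 2 (mod f(x))

Since f is irreducible over F_5, F_5[x]/(f) is a field and a(x) ≠ 0 has an inverse. Apply the extended Euclidean algorithm to f(x) and a(x) in F_5[x]: f(x) = (3x)·a(x) + (4x^2 + 2x + 4);  a(x) = (3x + 3)·(4x^2 + 2x + 4) + (3x + 1);  (4x^2 + 2x + 4) = (3x + 3)·(3x + 1) + (1). The last nonzero remainder is the constant 1 = gcd(f, a) in F_5. Back-substituting through the division chain expresses 1 = s(x)·a(x) + t(x)·f(x) with s(x) ≡ 3x^3 + x^2 + 2x + 2 (mod f), so a(x)^(-1) ≡ s(x) = 3x^3 + x^2 + 2x + 2 (mod f). Check: (2x^3 + 3x^2 + x + 3)·(3x^3 + x^2 + 2x + 2) = x^6 + x^5 + x^2 + 3x + 1 ≡ 1 (mod x^4 + 4x^3 + 2x^2 + x + 4).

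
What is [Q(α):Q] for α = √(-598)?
[Q(α):Q] = 2

[Q(α):Q] equals the degree of the minimal polynomial of α. Here α^2 = -598 and x^2 + 598 is irreducible (d = -598 is squarefree, ≠ 1, hence not a square), so deg(m_α) = 2. Thus [Q(α):Q] = 2.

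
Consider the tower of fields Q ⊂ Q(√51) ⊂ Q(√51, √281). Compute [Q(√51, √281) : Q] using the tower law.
[Q(√51, √281) : Q] = 4

[Q(√51):Q] = 2 (min poly x^2 - 51, irreducible since 51 is squarefree > 1). For the top step, suppose √281 ∈ Q(√51), say √281 = c + d√51 with c, d ∈ Q. Squaring: 281 = c^2 + 51d^2 + 2cd√51. Since √51 ∉ Q this forces 2cd = 0. If d = 0 then √281 = c ∈ Q, contradicting 281 squarefree > 1. If c = 0 then 281 = 51d^2, so 51·281 = (51d)^2 is a perfect square in Q — but 51·281 = 14331 is not a perfect square (since 51 and 281 are distinct squarefree integers). Contradiction. Hence √281 ∉ Q(√51), so x^2 - 281 stays irreducible over Q(√51) and [Q(√51, √281) : Q(√51)] = 2. By the tower law, [Q(√51, √281) : Q] = 2 · 2 = 4.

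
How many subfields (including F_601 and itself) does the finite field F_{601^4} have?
F_{601^4} has 3 subfields

The subfields of F_{p^n} are exactly the fields F_{p^d} for d | n (each is the fixed field of the unique index-d subgroup of Gal(F_{p^n}/F_p) ≅ Z/nZ). The divisors of n = 4 are {1, 2, 4}, giving 3 subfields: F_{601^1}, F_{601^2}, F_{601^4}.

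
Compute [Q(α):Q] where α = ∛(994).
[Q(α):Q] = 3

The minimal polynomial of α is x^3 - 994, irreducible over Q since 994 is not a perfect cube (so x^3 - 994 has no rational root). Hence [Q(α):Q] = deg(m_α) = 3.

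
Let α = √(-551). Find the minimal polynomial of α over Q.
m_α(x) = x^2 + 551

α satisfies α^2 + 551 = 0, so x^2 + 551 annihilates α. Since d = -551 is squarefree and ≠ 1, it is not a perfect square in Q, so x^2 + 551 has no rational root and is therefore irreducible over Q (a degree-2 polynomial over a field is irreducible iff it has no root). Hence m_α(x) = x^2 + 551.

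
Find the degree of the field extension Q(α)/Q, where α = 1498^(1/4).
[Q(α):Q] = 4

α is a root of x^4 - 1498. By Eisenstein's criterion at the prime p = 2 (which divides the constant term 1498 but p^2 = 4 does not, since 1498 is squarefree), x^4 - 1498 is irreducible over Q. Hence [Q(α):Q] = 4.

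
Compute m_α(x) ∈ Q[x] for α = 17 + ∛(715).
m_α(x) = x^3 - 51x^2 + 867x - 5628

Set β = α - 17 = ∛(715), so β^3 = 715. Then (α - 17)^3 - 715 = 0, i.e. α is a root of g(x) = (x - 17)^3 - 715 = x^3 - 51x^2 + 867x - 5628. Since g(x) = h(x - 17) where h(x) = x^3 - 715, and h is irreducible over Q (because 715 is not a perfect cube, so h has no rational root, and a monic cubic with no rational root is irreducible), g is also irreducible (irreducibility is preserved under the substitution x → x - 17). Hence m_α(x) = x^3 - 51x^2 + 867x - 5628.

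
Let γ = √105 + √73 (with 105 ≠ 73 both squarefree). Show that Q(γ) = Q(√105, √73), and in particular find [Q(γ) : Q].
[Q(γ) : Q] = 4 (equivalently, Q(γ) = Q(√105, √73))

Obviously Q(γ) ⊆ Q(√105, √73), and [Q(√105, √73):Q] = 4 (since 105, 73 are distinct squarefree integers > 1 with 7665 not a perfect square). To show equality we compute the minimal polynomial of γ. From γ = √105 + √73: γ^2 = 105 + 2√(7665) + 73 = 178 + 2√(7665), so γ^2 - 178 = 2√(7665); squaring, (γ^2 - 178)^2 = 4·7665, i.e. γ^4 - 356γ^2 + 31684 - 30660 = 0, i.e. γ^4 - 356γ^2 + 1024 = 0. So γ is a root of x^4 - 356x^2 + 1024. This polynomial is irreducible over Q: it has no rational root (each ±√105 ± √73 is irrational), and any factorization into two quadratics over Q would force √(7665) ∈ Q (pairing opposite roots) or √105, √73 ∈ Q (other pairings), all impossible. Hence [Q(γ):Q] = 4 = [Q(√105, √73):Q], so Q(γ) = Q(√105, √73).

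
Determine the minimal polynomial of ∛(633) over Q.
m_α(x) = x^3 - 633

α satisfies α^3 = 633, so x^3 - 633 annihilates α. By the rational root test, a rational root p/q (in lowest terms) of x^3 - 633 would satisfy p^3 = 633 q^3, forcing q = 1 and p^3 = 633; but 633 is not a perfect cube, contradiction. A monic cubic over Q with no rational root is irreducible (any nontrivial factorization would include a linear factor). Hence x^3 - 633 is the minimal polynomial of α, and in particular [Q(α):Q] = 3.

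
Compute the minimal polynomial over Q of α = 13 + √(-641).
m_α(x) = x^2 - 26x + 810

From α - 13 = √(-641), squaring gives (α - 13)^2 = -641, i.e. α^2 - 26α + 169 = -641, so α^2 - 26α + 810 = 0. The discriminant of x^2 - 26x + 810 is (-26)^2 - 4·(810) = 676 - 3240 = -2564, and 4·(-641) is not a perfect square in Q since -641 is squarefree and ≠ 1. Hence x^2 - 26x + 810 is irreducible over Q and is the minimal polynomial of α.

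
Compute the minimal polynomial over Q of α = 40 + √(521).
m_α(x) = x^2 - 80x + 1079

From α - 40 = √(521), squaring gives (α - 40)^2 = 521, i.e. α^2 - 80α + 1600 = 521, so α^2 - 80α + 1079 = 0. The discriminant of x^2 - 80x + 1079 is (-80)^2 - 4·(1079) = 6400 - 4316 = 2084, and 4·(521) is not a perfect square in Q since 521 is squarefree and ≠ 1. Hence x^2 - 80x + 1079 is irreducible over Q and is the minimal polynomial of α.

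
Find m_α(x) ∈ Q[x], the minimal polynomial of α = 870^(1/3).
m_α(x) = x^3 - 870

α satisfies α^3 = 870, so x^3 - 870 annihilates α. By the rational root test, a rational root p/q (in lowest terms) of x^3 - 870 would satisfy p^3 = 870 q^3, forcing q = 1 and p^3 = 870; but 870 is not a perfect cube, contradiction. A monic cubic over Q with no rational root is irreducible (any nontrivial factorization would include a linear factor). Hence x^3 - 870 is the minimal polynomial of α, and in particular [Q(α):Q] = 3.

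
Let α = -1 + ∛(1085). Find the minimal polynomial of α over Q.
m_α(x) = x^3 + 3x^2 + 3x - 1084

Set β = α + 1 = ∛(1085), so β^3 = 1085. Then (α + 1)^3 - 1085 = 0, i.e. α is a root of g(x) = (x + 1)^3 - 1085 = x^3 + 3x^2 + 3x - 1084. Since g(x) = h(x + 1) where h(x) = x^3 - 1085, and h is irreducible over Q (because 1085 is not a perfect cube, so h has no rational root, and a monic cubic with no rational root is irreducible), g is also irreducible (irreducibility is preserved under the substitution x → x + 1). Hence m_α(x) = x^3 + 3x^2 + 3x - 1084.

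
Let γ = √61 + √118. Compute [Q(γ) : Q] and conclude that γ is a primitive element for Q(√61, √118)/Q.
[Q(γ) : Q] = 4 (equivalently, Q(γ) = Q(√61, √118))

Obviously Q(γ) ⊆ Q(√61, √118), and [Q(√61, √118):Q] = 4 (since 61, 118 are distinct squarefree integers > 1 with 7198 not a perfect square). To show equality we compute the minimal polynomial of γ. From γ = √61 + √118: γ^2 = 61 + 2√(7198) + 118 = 179 + 2√(7198), so γ^2 - 179 = 2√(7198); squaring, (γ^2 - 179)^2 = 4·7198, i.e. γ^4 - 358γ^2 + 32041 - 28792 = 0, i.e. γ^4 - 358γ^2 + 3249 = 0. So γ is a root of x^4 - 358x^2 + 3249. This polynomial is irreducible over Q: it has no rational root (each ±√61 ± √118 is irrational), and any factorization into two quadratics over Q would force √(7198) ∈ Q (pairing opposite roots) or √61, √118 ∈ Q (other pairings), all impossible. Hence [Q(γ):Q] = 4 = [Q(√61, √118):Q], so Q(γ) = Q(√61, √118).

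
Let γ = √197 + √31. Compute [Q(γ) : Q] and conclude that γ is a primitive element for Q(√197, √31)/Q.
[Q(γ) : Q] = 4 (equivalently, Q(γ) = Q(√197, √31))

Obviously Q(γ) ⊆ Q(√197, √31), and [Q(√197, √31):Q] = 4 (since 197, 31 are distinct squarefree integers > 1 with 6107 not a perfect square). To show equality we compute the minimal polynomial of γ. From γ = √197 + √31: γ^2 = 197 + 2√(6107) + 31 = 228 + 2√(6107), so γ^2 - 228 = 2√(6107); squaring, (γ^2 - 228)^2 = 4·6107, i.e. γ^4 - 456γ^2 + 51984 - 24428 = 0, i.e. γ^4 - 456γ^2 + 27556 = 0. So γ is a root of x^4 - 456x^2 + 27556. This polynomial is irreducible over Q: it has no rational root (each ±√197 ± √31 is irrational), and any factorization into two quadratics over Q would force √(6107) ∈ Q (pairing opposite roots) or √197, √31 ∈ Q (other pairings), all impossible. Hence [Q(γ):Q] = 4 = [Q(√197, √31):Q], so Q(γ) = Q(√197, √31).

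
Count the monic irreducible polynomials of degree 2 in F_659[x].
There are 216811 monic irreducible polynomials of degree 2 over F_659

Each element of F_{659^2} that lies in no proper subfield is a root of exactly one monic irreducible of degree 2 over F_659, and each such polynomial has 2 distinct roots in F_{659^2}. By Möbius inversion the count is N_659(2) = (1/2) Σ_{d|2} μ(2/d) · 659^d = (1/2)(μ(2)·659^1 + μ(1)·659^2) = 433622/2 = 216811.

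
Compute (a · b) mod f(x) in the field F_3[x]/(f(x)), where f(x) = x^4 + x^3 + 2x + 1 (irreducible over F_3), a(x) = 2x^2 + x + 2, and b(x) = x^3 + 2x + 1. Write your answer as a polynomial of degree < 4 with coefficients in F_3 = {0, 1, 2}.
a · b ≡ x^3 + 2x (mod f(x))

Multiply in F_3[x]: a(x)·b(x) = (2x^2 + x + 2)·(x^3 + 2x + 1) = 2x^5 + x^4 + x^2 + 2x + 2. This has degree ≥ 4, so divide by f(x) over F_3: 2x^5 + x^4 + x^2 + 2x + 2 = (2x + 2)·(x^4 + x^3 + 2x + 1) + (x^3 + 2x). Hence a·b ≡ x^3 + 2x (mod f). (F_3[x]/(f) is a field with 3^4 = 81 elements since f is irreducible of degree 4.)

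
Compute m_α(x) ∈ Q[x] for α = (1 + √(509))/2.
m_α(x) = x^2 - x - 127

From 2α - 1 = √(509), squaring gives (2α - 1)^2 = 509, i.e. 4α^2 - 4α + 1 = 509, so α^2 - α + (1 - 509)/4 = 0. Since 509 ≡ 1 (mod 4), (1 - 509)/4 = -127 ∈ Z. The polynomial x^2 - x - 127 has discriminant 1 - 4·(-127) = 509, which is not a perfect square in Q (d = 509 is squarefree and ≠ 1), so x^2 - x - 127 is irreducible over Q. It is the minimal polynomial of α.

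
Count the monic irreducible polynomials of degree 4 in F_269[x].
There are 1309010490 monic irreducible polynomials of degree 4 over F_269

Each element of F_{269^4} that lies in no proper subfield is a root of exactly one monic irreducible of degree 4 over F_269, and each such polynomial has 4 distinct roots in F_{269^4}. By Möbius inversion the count is N_269(4) = (1/4) Σ_{d|4} μ(4/d) · 269^d = (1/4)(μ(4)·269^1 + μ(2)·269^2 + μ(1)·269^4) = 5236041960/4 = 1309010490.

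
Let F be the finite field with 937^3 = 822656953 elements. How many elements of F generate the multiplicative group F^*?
There are φ(822656952) = 253124352 primitive elements

F_q^* is cyclic of order q - 1 = 822656952. A cyclic group of order m has exactly φ(m) generators. Here m = 822656952 = 2^3 · 3^3 · 13 · 292969, so the number of primitive elements is φ(822656952) = 253124352.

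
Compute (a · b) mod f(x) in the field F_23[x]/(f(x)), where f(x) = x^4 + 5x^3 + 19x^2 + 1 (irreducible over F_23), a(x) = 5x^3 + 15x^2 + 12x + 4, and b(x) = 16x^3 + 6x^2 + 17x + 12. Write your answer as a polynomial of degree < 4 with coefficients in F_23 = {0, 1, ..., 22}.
a · b ≡ 8x^3 + 18x^2 + 20x + 22 (mod f(x))

Multiply in F_23[x]: a(x)·b(x) = (5x^3 + 15x^2 + 12x + 4)·(16x^3 + 6x^2 + 17x + 12) = 11x^6 + 17x^5 + 22x^4 + 14x^3 + 17x^2 + 5x + 2. This has degree ≥ 4, so divide by f(x) over F_23: 11x^6 + 17x^5 + 22x^4 + 14x^3 + 17x^2 + 5x + 2 = (11x^2 + 8x + 3)·(x^4 + 5x^3 + 19x^2 + 1) + (8x^3 + 18x^2 + 20x + 22). Hence a·b ≡ 8x^3 + 18x^2 + 20x + 22 (mod f). (F_23[x]/(f) is a field with 23^4 = 279841 elements since f is irreducible of degree 4.)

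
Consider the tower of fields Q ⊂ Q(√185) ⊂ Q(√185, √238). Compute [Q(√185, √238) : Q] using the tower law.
[Q(√185, √238) : Q] = 4

[Q(√185):Q] = 2 (min poly x^2 - 185, irreducible since 185 is squarefree > 1). For the top step, suppose √238 ∈ Q(√185), say √238 = c + d√185 with c, d ∈ Q. Squaring: 238 = c^2 + 185d^2 + 2cd√185. Since √185 ∉ Q this forces 2cd = 0. If d = 0 then √238 = c ∈ Q, contradicting 238 squarefree > 1. If c = 0 then 238 = 185d^2, so 185·238 = (185d)^2 is a perfect square in Q — but 185·238 = 44030 is not a perfect square (since 185 and 238 are distinct squarefree integers). Contradiction. Hence √238 ∉ Q(√185), so x^2 - 238 stays irreducible over Q(√185) and [Q(√185, √238) : Q(√185)] = 2. By the tower law, [Q(√185, √238) : Q] = 2 · 2 = 4.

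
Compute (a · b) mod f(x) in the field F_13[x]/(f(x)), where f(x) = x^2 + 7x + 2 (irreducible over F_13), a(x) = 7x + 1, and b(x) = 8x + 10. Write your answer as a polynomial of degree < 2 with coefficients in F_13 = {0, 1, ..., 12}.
a · b ≡ 11x + 2 (mod f(x))

Multiply in F_13[x]: a(x)·b(x) = (7x + 1)·(8x + 10) = 4x^2 + 10. This has degree ≥ 2, so divide by f(x) over F_13: 4x^2 + 10 = (4)·(x^2 + 7x + 2) + (11x + 2). Hence a·b ≡ 11x + 2 (mod f). (F_13[x]/(f) is a field with 13^2 = 169 elements since f is irreducible of degree 2.)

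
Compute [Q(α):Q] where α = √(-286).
[Q(α):Q] = 2

[Q(α):Q] equals the degree of the minimal polynomial of α. Here α^2 = -286 and x^2 + 286 is irreducible (d = -286 is squarefree, ≠ 1, hence not a square), so deg(m_α) = 2. Thus [Q(α):Q] = 2.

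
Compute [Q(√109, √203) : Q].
[Q(√109, √203) : Q] = 4

[Q(√109):Q] = 2 (min poly x^2 - 109, irreducible since 109 is squarefree > 1). For the top step, suppose √203 ∈ Q(√109), say √203 = c + d√109 with c, d ∈ Q. Squaring: 203 = c^2 + 109d^2 + 2cd√109. Since √109 ∉ Q this forces 2cd = 0. If d = 0 then √203 = c ∈ Q, contradicting 203 squarefree > 1. If c = 0 then 203 = 109d^2, so 109·203 = (109d)^2 is a perfect square in Q — but 109·203 = 22127 is not a perfect square (since 109 and 203 are distinct squarefree integers). Contradiction. Hence √203 ∉ Q(√109), so x^2 - 203 stays irreducible over Q(√109) and [Q(√109, √203) : Q(√109)] = 2. By the tower law, [Q(√109, √203) : Q] = 2 · 2 = 4.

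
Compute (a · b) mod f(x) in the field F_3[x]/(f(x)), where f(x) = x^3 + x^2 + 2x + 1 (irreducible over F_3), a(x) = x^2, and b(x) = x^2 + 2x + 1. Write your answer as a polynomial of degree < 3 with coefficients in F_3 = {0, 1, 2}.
a · b ≡ x^2 + 2 (mod f(x))

Multiply in F_3[x]: a(x)·b(x) = (x^2)·(x^2 + 2x + 1) = x^4 + 2x^3 + x^2. This has degree ≥ 3, so divide by f(x) over F_3: x^4 + 2x^3 + x^2 = (x + 1)·(x^3 + x^2 + 2x + 1) + (x^2 + 2). Hence a·b ≡ x^2 + 2 (mod f). (F_3[x]/(f) is a field with 3^3 = 27 elements since f is irreducible of degree 3.)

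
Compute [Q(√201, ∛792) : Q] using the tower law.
[Q(√201, ∛792) : Q] = 6

Let L = Q(√201, ∛792). Since Q(√201) ⊂ L and [Q(√201):Q] = 2, the tower law gives 2 | [L:Q]. Likewise Q(∛792) ⊂ L with [Q(∛792):Q] = 3 (because 792 is not a perfect cube), so 3 | [L:Q]. As gcd(2,3) = 1, [L:Q] is divisible by 6. Conversely L is generated over Q by √201 and ∛792, so [L:Q] ≤ 2·3 = 6. Therefore [Q(√201, ∛792) : Q] = 6.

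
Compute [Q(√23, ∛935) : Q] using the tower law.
[Q(√23, ∛935) : Q] = 6

Let L = Q(√23, ∛935). Since Q(√23) ⊂ L and [Q(√23):Q] = 2, the tower law gives 2 | [L:Q]. Likewise Q(∛935) ⊂ L with [Q(∛935):Q] = 3 (because 935 is not a perfect cube), so 3 | [L:Q]. As gcd(2,3) = 1, [L:Q] is divisible by 6. Conversely L is generated over Q by √23 and ∛935, so [L:Q] ≤ 2·3 = 6. Therefore [Q(√23, ∛935) : Q] = 6.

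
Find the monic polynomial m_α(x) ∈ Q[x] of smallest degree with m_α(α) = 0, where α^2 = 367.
m_α(x) = x^2 - 367

α satisfies α^2 - 367 = 0, so x^2 - 367 annihilates α. Since d = 367 is squarefree and ≠ 1, it is not a perfect square in Q, so x^2 - 367 has no rational root and is therefore irreducible over Q (a degree-2 polynomial over a field is irreducible iff it has no root). Hence m_α(x) = x^2 - 367.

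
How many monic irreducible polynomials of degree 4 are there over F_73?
There are 7098228 monic irreducible polynomials of degree 4 over F_73

Each element of F_{73^4} that lies in no proper subfield is a root of exactly one monic irreducible of degree 4 over F_73, and each such polynomial has 4 distinct roots in F_{73^4}. By Möbius inversion the count is N_73(4) = (1/4) Σ_{d|4} μ(4/d) · 73^d = (1/4)(μ(4)·73^1 + μ(2)·73^2 + μ(1)·73^4) = 28392912/4 = 7098228.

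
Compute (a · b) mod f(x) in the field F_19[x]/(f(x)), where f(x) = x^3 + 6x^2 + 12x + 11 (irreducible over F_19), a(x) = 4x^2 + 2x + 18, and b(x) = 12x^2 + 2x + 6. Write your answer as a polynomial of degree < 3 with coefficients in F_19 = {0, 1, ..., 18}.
a · b ≡ 7x^2 + 8x + 17 (mod f(x))

Multiply in F_19[x]: a(x)·b(x) = (4x^2 + 2x + 18)·(12x^2 + 2x + 6) = 10x^4 + 13x^3 + 16x^2 + 10x + 13. This has degree ≥ 3, so divide by f(x) over F_19: 10x^4 + 13x^3 + 16x^2 + 10x + 13 = (10x + 10)·(x^3 + 6x^2 + 12x + 11) + (7x^2 + 8x + 17). Hence a·b ≡ 7x^2 + 8x + 17 (mod f). (F_19[x]/(f) is a field with 19^3 = 6859 elements since f is irreducible of degree 3.)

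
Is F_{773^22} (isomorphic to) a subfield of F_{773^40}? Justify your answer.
No: F_{773^22} is not a subfield of F_{773^40}

F_{p^m} embeds in F_{p^n} iff m | n. Here 22 ∤ 40 (since 40 = 1·22 + 18 with remainder 18 ≠ 0), so F_{773^22} is not a subfield of F_{773^40}. Equivalently: if it were, the tower law would give 22 = [F_{773^22}:F_773] dividing [F_{773^40}:F_773] = 40, contradiction.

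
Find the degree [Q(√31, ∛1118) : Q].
[Q(√31, ∛1118) : Q] = 6

Let L = Q(√31, ∛1118). Since Q(√31) ⊂ L and [Q(√31):Q] = 2, the tower law gives 2 | [L:Q]. Likewise Q(∛1118) ⊂ L with [Q(∛1118):Q] = 3 (because 1118 is not a perfect cube), so 3 | [L:Q]. As gcd(2,3) = 1, [L:Q] is divisible by 6. Conversely L is generated over Q by √31 and ∛1118, so [L:Q] ≤ 2·3 = 6. Therefore [Q(√31, ∛1118) : Q] = 6.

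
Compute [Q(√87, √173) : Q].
[Q(√87, √173) : Q] = 4

[Q(√87):Q] = 2 (min poly x^2 - 87, irreducible since 87 is squarefree > 1). For the top step, suppose √173 ∈ Q(√87), say √173 = c + d√87 with c, d ∈ Q. Squaring: 173 = c^2 + 87d^2 + 2cd√87. Since √87 ∉ Q this forces 2cd = 0. If d = 0 then √173 = c ∈ Q, contradicting 173 squarefree > 1. If c = 0 then 173 = 87d^2, so 87·173 = (87d)^2 is a perfect square in Q — but 87·173 = 15051 is not a perfect square (since 87 and 173 are distinct squarefree integers). Contradiction. Hence √173 ∉ Q(√87), so x^2 - 173 stays irreducible over Q(√87) and [Q(√87, √173) : Q(√87)] = 2. By the tower law, [Q(√87, √173) : Q] = 2 · 2 = 4.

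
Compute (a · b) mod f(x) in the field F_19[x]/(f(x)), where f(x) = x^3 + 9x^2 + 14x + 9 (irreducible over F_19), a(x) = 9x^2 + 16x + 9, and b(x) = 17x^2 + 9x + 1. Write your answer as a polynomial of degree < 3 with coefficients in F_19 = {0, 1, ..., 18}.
a · b ≡ 8x^2 + 3x + 10 (mod f(x))

Multiply in F_19[x]: a(x)·b(x) = (9x^2 + 16x + 9)·(17x^2 + 9x + 1) = x^4 + 11x^3 + 2x^2 + 2x + 9. This has degree ≥ 3, so divide by f(x) over F_19: x^4 + 11x^3 + 2x^2 + 2x + 9 = (x + 2)·(x^3 + 9x^2 + 14x + 9) + (8x^2 + 3x + 10). Hence a·b ≡ 8x^2 + 3x + 10 (mod f). (F_19[x]/(f) is a field with 19^3 = 6859 elements since f is irreducible of degree 3.)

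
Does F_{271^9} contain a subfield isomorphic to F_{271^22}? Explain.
No: F_{271^22} is not a subfield of F_{271^9}

F_{p^m} embeds in F_{p^n} iff m | n. Here 22 ∤ 9 (since 9 = 0·22 + 9 with remainder 9 ≠ 0), so F_{271^22} is not a subfield of F_{271^9}. Equivalently: if it were, the tower law would give 22 = [F_{271^22}:F_271] dividing [F_{271^9}:F_271] = 9, contradiction.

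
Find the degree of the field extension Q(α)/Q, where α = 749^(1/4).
[Q(α):Q] = 4

α is a root of x^4 - 749. By Eisenstein's criterion at the prime p = 7 (which divides the constant term 749 but p^2 = 49 does not, since 749 is squarefree), x^4 - 749 is irreducible over Q. Hence [Q(α):Q] = 4.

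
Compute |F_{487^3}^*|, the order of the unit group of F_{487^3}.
|F_{487^3}^*| = 115501302

F_{487^3} has 487^3 = 115501303 elements; its multiplicative group consists of all nonzero elements, so |F_{487^3}^*| = 115501303 - 1 = 115501302. (It is cyclic since any finite subgroup of the multiplicative group of a field is cyclic.)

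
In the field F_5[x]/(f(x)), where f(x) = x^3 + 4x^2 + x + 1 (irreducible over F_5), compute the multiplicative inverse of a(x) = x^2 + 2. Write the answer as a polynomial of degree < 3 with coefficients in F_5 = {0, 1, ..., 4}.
a(x)^(-1) ≡ 4x^2 + 3x + 4 (mod f(x))

Since f is irreducible over F_5, F_5[x]/(f) is a field and a(x) ≠ 0 has an inverse. Apply the extended Euclidean algorithm to f(x) and a(x) in F_5[x]: f(x) = (x + 4)·a(x) + (4x + 3);  a(x) = (4x + 2)·(4x + 3) + (1). The last nonzero remainder is the constant 1 = gcd(f, a) in F_5. Back-substituting through the division chain expresses 1 = s(x)·a(x) + t(x)·f(x) with s(x) ≡ 4x^2 + 3x + 4 (mod f), so a(x)^(-1) ≡ s(x) = 4x^2 + 3x + 4 (mod f). Check: (x^2 + 2)·(4x^2 + 3x + 4) = 4x^4 + 3x^3 + 2x^2 + x + 3 ≡ 1 (mod x^3 + 4x^2 + x + 1).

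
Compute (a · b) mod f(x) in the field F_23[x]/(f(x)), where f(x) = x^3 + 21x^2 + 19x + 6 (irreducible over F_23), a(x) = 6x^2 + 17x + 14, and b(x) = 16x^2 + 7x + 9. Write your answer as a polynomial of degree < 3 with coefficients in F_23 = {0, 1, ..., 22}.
a · b ≡ 22x^2 + 20x + 11 (mod f(x))

Multiply in F_23[x]: a(x)·b(x) = (6x^2 + 17x + 14)·(16x^2 + 7x + 9) = 4x^4 + 15x^3 + 6x^2 + 21x + 11. This has degree ≥ 3, so divide by f(x) over F_23: 4x^4 + 15x^3 + 6x^2 + 21x + 11 = (4x)·(x^3 + 21x^2 + 19x + 6) + (22x^2 + 20x + 11). Hence a·b ≡ 22x^2 + 20x + 11 (mod f). (F_23[x]/(f) is a field with 23^3 = 12167 elements since f is irreducible of degree 3.)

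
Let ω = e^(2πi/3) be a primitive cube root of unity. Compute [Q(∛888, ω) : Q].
[Q(∛888, ω) : Q] = 6

[Q(∛888):Q] = 3 (min poly x^3 - 888, irreducible since 888 is not a perfect cube). [Q(ω):Q] = 2 (min poly x^2 + x + 1). Since Q(∛888) ⊂ R and ω ∉ R, we have ω ∉ Q(∛888), so x^2 + x + 1 remains irreducible over Q(∛888) and [Q(∛888, ω) : Q(∛888)] = 2. By the tower law, [Q(∛888, ω) : Q] = 3 · 2 = 6. (In fact Q(∛888, ω) is the splitting field of x^3 - 888 over Q.)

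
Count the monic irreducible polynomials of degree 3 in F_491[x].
There are 39456760 monic irreducible polynomials of degree 3 over F_491

Each element of F_{491^3} that lies in no proper subfield is a root of exactly one monic irreducible of degree 3 over F_491, and each such polynomial has 3 distinct roots in F_{491^3}. By Möbius inversion the count is N_491(3) = (1/3) Σ_{d|3} μ(3/d) · 491^d = (1/3)(μ(3)·491^1 + μ(1)·491^3) = 118370280/3 = 39456760.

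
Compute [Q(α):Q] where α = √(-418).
[Q(α):Q] = 2

[Q(α):Q] equals the degree of the minimal polynomial of α. Here α^2 = -418 and x^2 + 418 is irreducible (d = -418 is squarefree, ≠ 1, hence not a square), so deg(m_α) = 2. Thus [Q(α):Q] = 2.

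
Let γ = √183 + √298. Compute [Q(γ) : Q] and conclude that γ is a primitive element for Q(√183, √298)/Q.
[Q(γ) : Q] = 4 (equivalently, Q(γ) = Q(√183, √298))

Obviously Q(γ) ⊆ Q(√183, √298), and [Q(√183, √298):Q] = 4 (since 183, 298 are distinct squarefree integers > 1 with 54534 not a perfect square). To show equality we compute the minimal polynomial of γ. From γ = √183 + √298: γ^2 = 183 + 2√(54534) + 298 = 481 + 2√(54534), so γ^2 - 481 = 2√(54534); squaring, (γ^2 - 481)^2 = 4·54534, i.e. γ^4 - 962γ^2 + 231361 - 218136 = 0, i.e. γ^4 - 962γ^2 + 13225 = 0. So γ is a root of x^4 - 962x^2 + 13225. This polynomial is irreducible over Q: it has no rational root (each ±√183 ± √298 is irrational), and any factorization into two quadratics over Q would force √(54534) ∈ Q (pairing opposite roots) or √183, √298 ∈ Q (other pairings), all impossible. Hence [Q(γ):Q] = 4 = [Q(√183, √298):Q], so Q(γ) = Q(√183, √298).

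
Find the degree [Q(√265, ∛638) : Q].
[Q(√265, ∛638) : Q] = 6

Let L = Q(√265, ∛638). Since Q(√265) ⊂ L and [Q(√265):Q] = 2, the tower law gives 2 | [L:Q]. Likewise Q(∛638) ⊂ L with [Q(∛638):Q] = 3 (because 638 is not a perfect cube), so 3 | [L:Q]. As gcd(2,3) = 1, [L:Q] is divisible by 6. Conversely L is generated over Q by √265 and ∛638, so [L:Q] ≤ 2·3 = 6. Therefore [Q(√265, ∛638) : Q] = 6.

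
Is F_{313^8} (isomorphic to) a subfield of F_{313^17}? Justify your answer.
No: F_{313^8} is not a subfield of F_{313^17}

F_{p^m} embeds in F_{p^n} iff m | n. Here 8 ∤ 17 (since 17 = 2·8 + 1 with remainder 1 ≠ 0), so F_{313^8} is not a subfield of F_{313^17}. Equivalently: if it were, the tower law would give 8 = [F_{313^8}:F_313] dividing [F_{313^17}:F_313] = 17, contradiction.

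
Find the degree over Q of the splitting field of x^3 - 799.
[K : Q] = 6

The roots of x^3 - 799 are ∛799, ω∛799, ω^2∛799 where ω = e^(2πi/3) is a primitive cube root of unity, so K = Q(∛799, ω). Now [Q(∛799):Q] = 3 (since 799 is not a perfect cube, x^3 - 799 is irreducible) and [Q(ω):Q] = 2. Both 2 and 3 divide [K:Q], and [K:Q] ≤ 3·2 = 6, so [K:Q] = 6. (Equivalently: Q(∛799) ⊂ R but ω ∉ R, so [K : Q(∛799)] = 2.)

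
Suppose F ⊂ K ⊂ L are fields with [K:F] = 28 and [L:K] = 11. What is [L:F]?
[L:F] = 308

The tower law says that for any tower of field extensions F ⊂ K ⊂ L with finite degrees, [L:F] = [L:K] · [K:F]. Here this gives [L:F] = 11 · 28 = 308.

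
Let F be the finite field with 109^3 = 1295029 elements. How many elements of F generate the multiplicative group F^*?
There are φ(1295028) = 369360 primitive elements

F_q^* is cyclic of order q - 1 = 1295028. A cyclic group of order m has exactly φ(m) generators. Here m = 1295028 = 2^2 · 3^4 · 7 · 571, so the number of primitive elements is φ(1295028) = 369360.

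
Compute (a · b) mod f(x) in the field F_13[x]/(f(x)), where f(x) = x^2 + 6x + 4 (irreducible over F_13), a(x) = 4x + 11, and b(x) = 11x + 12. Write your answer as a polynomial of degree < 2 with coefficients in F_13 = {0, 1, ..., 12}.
a · b ≡ 9x + 8 (mod f(x))

Multiply in F_13[x]: a(x)·b(x) = (4x + 11)·(11x + 12) = 5x^2 + 2. This has degree ≥ 2, so divide by f(x) over F_13: 5x^2 + 2 = (5)·(x^2 + 6x + 4) + (9x + 8). Hence a·b ≡ 9x + 8 (mod f). (F_13[x]/(f) is a field with 13^2 = 169 elements since f is irreducible of degree 2.)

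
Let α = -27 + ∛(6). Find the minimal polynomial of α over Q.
m_α(x) = x^3 + 81x^2 + 2187x + 19677

Set β = α + 27 = ∛(6), so β^3 = 6. Then (α + 27)^3 - 6 = 0, i.e. α is a root of g(x) = (x + 27)^3 - 6 = x^3 + 81x^2 + 2187x + 19677. Since g(x) = h(x + 27) where h(x) = x^3 - 6, and h is irreducible over Q (because 6 is not a perfect cube, so h has no rational root, and a monic cubic with no rational root is irreducible), g is also irreducible (irreducibility is preserved under the substitution x → x + 27). Hence m_α(x) = x^3 + 81x^2 + 2187x + 19677.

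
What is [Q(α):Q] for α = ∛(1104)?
[Q(α):Q] = 3

The minimal polynomial of α is x^3 - 1104, irreducible over Q since 1104 is not a perfect cube (so x^3 - 1104 has no rational root). Hence [Q(α):Q] = deg(m_α) = 3.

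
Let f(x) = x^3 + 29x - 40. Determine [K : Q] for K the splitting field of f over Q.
[K : Q] = 6

By the rational root test, any rational root of the monic integer polynomial f(x) = x^3 + 29x - 40 must be an integer dividing the constant term -40, i.e. one of ±{1, 2, 4, 5, 8, 10, 20, 40}. Evaluating: f(1) = -10, f(-1) = -70, f(2) = 26, f(-2) = -106, f(4) = 140, f(-4) = -220, f(5) = 230, f(-5) = -310, f(8) = 704, f(-8) = -784, f(10) = 1250, f(-10) = -1330, f(20) = 8540, f(-20) = -8620, f(40) = 65120, f(-40) = -65200; none is 0, so f has no rational root and is therefore irreducible over Q (a cubic with no linear factor over a field is irreducible). For an irreducible cubic, the Galois group is A_3 or S_3 according as the discriminant disc(f) = -4a^3 - 27b^2 = -4·(29)^3 - 27·(-40)^2 = -140756 is or is not a square in Q. Here disc(f) = -140756 is not a perfect square in Q, so the Galois group of f over Q is not contained in A_3 and must be all of S_3. The splitting field has degree |S_3| = 6 over Q, so [K : Q] = 6.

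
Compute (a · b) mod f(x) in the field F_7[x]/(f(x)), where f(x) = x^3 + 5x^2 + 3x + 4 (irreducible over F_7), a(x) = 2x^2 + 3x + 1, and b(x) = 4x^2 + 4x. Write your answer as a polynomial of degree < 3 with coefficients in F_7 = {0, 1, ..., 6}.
a · b ≡ x^2 + 4x + 3 (mod f(x))

Multiply in F_7[x]: a(x)·b(x) = (2x^2 + 3x + 1)·(4x^2 + 4x) = x^4 + 6x^3 + 2x^2 + 4x. This has degree ≥ 3, so divide by f(x) over F_7: x^4 + 6x^3 + 2x^2 + 4x = (x + 1)·(x^3 + 5x^2 + 3x + 4) + (x^2 + 4x + 3). Hence a·b ≡ x^2 + 4x + 3 (mod f). (F_7[x]/(f) is a field with 7^3 = 343 elements since f is irreducible of degree 3.)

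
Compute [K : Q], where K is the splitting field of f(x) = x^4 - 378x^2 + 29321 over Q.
[K : Q] = 4

Solving the quadratic in x^2: x^2 = (378 ± √(378^2 - 4·29321))/2 = (378 ± √25600)/2 = (378 ± 160)/2, giving x^2 = 269 or x^2 = 109. So f(x) = (x^2 - 269)(x^2 - 109) and the roots of f are ±√269, ±√109. Hence the splitting field is K = Q(√269, √109). Since 269 and 109 are distinct squarefree integers > 1, their product 29321 is not a perfect square, so √109 ∉ Q(√269). By the tower law [K:Q] = [Q(√269,√109):Q(√269)] · [Q(√269):Q] = 2 · 2 = 4.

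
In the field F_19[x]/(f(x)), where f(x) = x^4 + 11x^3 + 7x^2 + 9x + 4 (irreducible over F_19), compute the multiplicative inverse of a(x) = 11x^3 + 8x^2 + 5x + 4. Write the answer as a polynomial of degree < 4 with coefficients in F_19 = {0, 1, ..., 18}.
a(x)^(-1) ≡ 14x^3 + 12x^2 + 16x (mod f(x))

Since f is irreducible over F_19, F_19[x]/(f) is a field and a(x) ≠ 0 has an inverse. Apply the extended Euclidean algorithm to f(x) and a(x) in F_19[x]: f(x) = (7x + 8)·a(x) + (3x^2 + 17x + 10);  a(x) = (10x + 3)·(3x^2 + 17x + 10) + (6x + 12);  (3x^2 + 17x + 10) = (10x + 5)·(6x + 12) + (7). The last nonzero remainder is the constant 7 = gcd(f, a) in F_19. Back-substituting through the division chain expresses 7 = s(x)·a(x) + t(x)·f(x) with s(x) ≡ 3x^3 + 8x^2 + 17x (mod f), so (3x^3 + 8x^2 + 17x)·a(x) ≡ 7 (mod f). Multiplying by 7^(-1) ≡ 11 in F_19 gives a(x)^(-1) ≡ 11·(3x^3 + 8x^2 + 17x) ≡ 14x^3 + 12x^2 + 16x (mod f). Check: (11x^3 + 8x^2 + 5x + 4)·(14x^3 + 12x^2 + 16x) = 2x^6 + 16x^5 + 16x^3 + 14x^2 + 7x ≡ 1 (mod x^4 + 11x^3 + 7x^2 + 9x + 4).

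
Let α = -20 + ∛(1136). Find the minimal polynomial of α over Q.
m_α(x) = x^3 + 60x^2 + 1200x + 6864

Set β = α + 20 = ∛(1136), so β^3 = 1136. Then (α + 20)^3 - 1136 = 0, i.e. α is a root of g(x) = (x + 20)^3 - 1136 = x^3 + 60x^2 + 1200x + 6864. Since g(x) = h(x + 20) where h(x) = x^3 - 1136, and h is irreducible over Q (because 1136 is not a perfect cube, so h has no rational root, and a monic cubic with no rational root is irreducible), g is also irreducible (irreducibility is preserved under the substitution x → x + 20). Hence m_α(x) = x^3 + 60x^2 + 1200x + 6864.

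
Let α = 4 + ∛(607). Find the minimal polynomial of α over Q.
m_α(x) = x^3 - 12x^2 + 48x - 671

Set β = α - 4 = ∛(607), so β^3 = 607. Then (α - 4)^3 - 607 = 0, i.e. α is a root of g(x) = (x - 4)^3 - 607 = x^3 - 12x^2 + 48x - 671. Since g(x) = h(x - 4) where h(x) = x^3 - 607, and h is irreducible over Q (because 607 is not a perfect cube, so h has no rational root, and a monic cubic with no rational root is irreducible), g is also irreducible (irreducibility is preserved under the substitution x → x - 4). Hence m_α(x) = x^3 - 12x^2 + 48x - 671.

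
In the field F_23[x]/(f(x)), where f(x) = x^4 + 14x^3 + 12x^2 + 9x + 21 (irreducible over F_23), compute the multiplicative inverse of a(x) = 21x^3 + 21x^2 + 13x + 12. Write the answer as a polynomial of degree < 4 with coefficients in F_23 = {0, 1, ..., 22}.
a(x)^(-1) ≡ x^3 + 10x^2 + 2x + 10 (mod f(x))

Since f is irreducible over F_23, F_23[x]/(f) is a field and a(x) ≠ 0 has an inverse. Apply the extended Euclidean algorithm to f(x) and a(x) in F_23[x]: f(x) = (11x + 5)·a(x) + (17x^2 + 19x + 7);  a(x) = (8x + 18)·(17x^2 + 19x + 7) + (6x + 1);  (17x^2 + 19x + 7) = (22x + 11)·(6x + 1) + (19). The last nonzero remainder is the constant 19 = gcd(f, a) in F_23. Back-substituting through the division chain expresses 19 = s(x)·a(x) + t(x)·f(x) with s(x) ≡ 19x^3 + 6x^2 + 15x + 6 (mod f), so (19x^3 + 6x^2 + 15x + 6)·a(x) ≡ 19 (mod f). Multiplying by 19^(-1) ≡ 17 in F_23 gives a(x)^(-1) ≡ 17·(19x^3 + 6x^2 + 15x + 6) ≡ x^3 + 10x^2 + 2x + 10 (mod f). Check: (21x^3 + 21x^2 + 13x + 12)·(x^3 + 10x^2 + 2x + 10) = 21x^6 + x^5 + 12x^4 + 3x^3 + 11x^2 + 16x + 5 ≡ 1 (mod x^4 + 14x^3 + 12x^2 + 9x + 21).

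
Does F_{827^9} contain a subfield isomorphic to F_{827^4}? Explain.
No: F_{827^4} is not a subfield of F_{827^9}

F_{p^m} embeds in F_{p^n} iff m | n. Here 4 ∤ 9 (since 9 = 2·4 + 1 with remainder 1 ≠ 0), so F_{827^4} is not a subfield of F_{827^9}. Equivalently: if it were, the tower law would give 4 = [F_{827^4}:F_827] dividing [F_{827^9}:F_827] = 9, contradiction.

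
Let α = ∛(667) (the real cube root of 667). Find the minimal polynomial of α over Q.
m_α(x) = x^3 - 667

α satisfies α^3 = 667, so x^3 - 667 annihilates α. By the rational root test, a rational root p/q (in lowest terms) of x^3 - 667 would satisfy p^3 = 667 q^3, forcing q = 1 and p^3 = 667; but 667 is not a perfect cube, contradiction. A monic cubic over Q with no rational root is irreducible (any nontrivial factorization would include a linear factor). Hence x^3 - 667 is the minimal polynomial of α, and in particular [Q(α):Q] = 3.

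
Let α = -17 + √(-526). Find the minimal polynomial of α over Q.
m_α(x) = x^2 + 34x + 815

From α + 17 = √(-526), squaring gives (α + 17)^2 = -526, i.e. α^2 + 34α + 289 = -526, so α^2 + 34α + 815 = 0. The discriminant of x^2 + 34x + 815 is (34)^2 - 4·(815) = 1156 - 3260 = -2104, and 4·(-526) is not a perfect square in Q since -526 is squarefree and ≠ 1. Hence x^2 + 34x + 815 is irreducible over Q and is the minimal polynomial of α.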